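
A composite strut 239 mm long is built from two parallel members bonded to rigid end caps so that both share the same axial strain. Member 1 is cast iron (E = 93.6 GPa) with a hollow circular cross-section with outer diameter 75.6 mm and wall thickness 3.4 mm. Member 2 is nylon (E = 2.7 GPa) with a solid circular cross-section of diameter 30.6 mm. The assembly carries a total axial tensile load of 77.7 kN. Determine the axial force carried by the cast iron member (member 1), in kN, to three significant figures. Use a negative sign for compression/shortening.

A_1 = 771.2 mm².
A_2 = 735.4 mm².
Equal strain + equilibrium ⇒ each member carries load in proportion to AE: A₁E₁ = 72180000 N, A₂E₂ = 1986000 N, ΣAE = 74170000 N.
F₁ = P·A₁E₁/ΣAE = 77700·72180000/74170000 = 75620 N.

75.6 kN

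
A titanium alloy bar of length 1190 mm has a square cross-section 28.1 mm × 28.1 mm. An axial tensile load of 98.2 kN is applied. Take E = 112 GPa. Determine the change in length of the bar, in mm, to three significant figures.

1.32 mm

A = 789.6 mm².
δ_mech = NL/(AE) = 98200·1190/(789.6·112000) = 1.321 mm.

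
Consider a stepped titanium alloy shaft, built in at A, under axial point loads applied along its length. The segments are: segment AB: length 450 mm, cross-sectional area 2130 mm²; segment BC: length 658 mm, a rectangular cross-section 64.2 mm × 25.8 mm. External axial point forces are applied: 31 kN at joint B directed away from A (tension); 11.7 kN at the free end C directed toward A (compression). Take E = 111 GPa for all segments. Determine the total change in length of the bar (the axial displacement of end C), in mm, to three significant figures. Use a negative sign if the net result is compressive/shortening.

Internal axial forces (sectioning from the free end, tension +): N_BC = -11.7 kN, N_AB = 19.3 kN.
A_BC = 1656 mm².
δ_AB = 19300·450/(2130·111000) = 0.03673 mm
δ_BC = -11700·658/(1656·111000) = -0.04187 mm
δ = Σδ_i = -0.005139 mm.

-0.00514 mm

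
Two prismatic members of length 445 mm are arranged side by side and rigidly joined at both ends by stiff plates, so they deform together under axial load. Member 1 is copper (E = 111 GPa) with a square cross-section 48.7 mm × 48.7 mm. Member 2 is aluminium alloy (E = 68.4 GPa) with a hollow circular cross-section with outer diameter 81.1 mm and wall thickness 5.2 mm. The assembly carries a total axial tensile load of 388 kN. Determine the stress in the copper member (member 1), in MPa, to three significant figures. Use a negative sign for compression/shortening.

A_1 = 2372 mm².
A_2 = 1240 mm².
Equal strain + equilibrium ⇒ each member carries load in proportion to AE: A₁E₁ = 263300000 N, A₂E₂ = 84810000 N, ΣAE = 348100000 N.
σ₁ = P·E₁/ΣAE = 388000·111000/348100000 = 123.7 MPa.

124 MPa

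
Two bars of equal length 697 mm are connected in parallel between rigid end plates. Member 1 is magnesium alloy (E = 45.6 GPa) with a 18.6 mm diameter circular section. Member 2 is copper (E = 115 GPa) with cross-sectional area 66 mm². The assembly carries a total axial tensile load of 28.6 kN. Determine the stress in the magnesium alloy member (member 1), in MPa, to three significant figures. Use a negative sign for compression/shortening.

A_1 = 271.7 mm².
Equal strain + equilibrium ⇒ each member carries load in proportion to AE: A₁E₁ = 12390000 N, A₂E₂ = 7590000 N, ΣAE = 19980000 N.
σ₁ = P·E₁/ΣAE = 28600·45600/19980000 = 65.27 MPa.

65.3 MPa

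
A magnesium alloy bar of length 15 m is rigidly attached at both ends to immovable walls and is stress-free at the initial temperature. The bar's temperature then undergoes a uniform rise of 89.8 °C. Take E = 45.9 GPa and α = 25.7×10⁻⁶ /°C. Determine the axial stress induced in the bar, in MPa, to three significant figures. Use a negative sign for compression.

Free thermal expansion αLΔT = 25.7e-6 · 15000 · 89.8 = 34.62 mm.
The walls impose strain ε = −(34.62)/15000 = -2.3079e-03; σ = Eε = 45900 · -2.3079e-03 = -105.9 MPa.

-106 MPa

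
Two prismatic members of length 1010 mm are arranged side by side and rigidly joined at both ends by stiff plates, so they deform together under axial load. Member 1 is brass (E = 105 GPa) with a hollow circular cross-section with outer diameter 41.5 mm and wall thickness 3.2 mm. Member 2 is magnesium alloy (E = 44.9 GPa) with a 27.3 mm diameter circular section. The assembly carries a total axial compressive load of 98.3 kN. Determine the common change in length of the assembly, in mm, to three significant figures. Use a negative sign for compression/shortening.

-1.49 mm

A_1 = 385 mm².
A_2 = 585.3 mm².
Equal strain + equilibrium ⇒ each member carries load in proportion to AE: A₁E₁ = 40430000 N, A₂E₂ = 26280000 N, ΣAE = 66710000 N.
δ = PL/ΣAE = -98300·1010/66710000 = -1.488 mm.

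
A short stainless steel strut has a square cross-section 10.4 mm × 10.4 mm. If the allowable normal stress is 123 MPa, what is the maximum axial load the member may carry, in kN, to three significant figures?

A = 108.2 mm².
P_max = σ_allow · A = 123 · 108.2 = 13300 N = 13.3 kN.

13.3 kN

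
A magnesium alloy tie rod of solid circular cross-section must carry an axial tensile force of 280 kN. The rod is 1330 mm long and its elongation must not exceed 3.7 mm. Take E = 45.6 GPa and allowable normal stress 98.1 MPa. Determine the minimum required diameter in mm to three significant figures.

60.3 mm

Required area A ≥ P/σ_allow = 280000/98.1 = 2854 mm².
For a solid circular section, d ≥ √(4A/π) = 60.28 mm.
Elongation limit: A ≥ PL/(Eδ_allow) = 280000·1330/(45600·3.7) = 2207 mm² ⇒ d ≥ 53.01 mm.
The stress limit governs.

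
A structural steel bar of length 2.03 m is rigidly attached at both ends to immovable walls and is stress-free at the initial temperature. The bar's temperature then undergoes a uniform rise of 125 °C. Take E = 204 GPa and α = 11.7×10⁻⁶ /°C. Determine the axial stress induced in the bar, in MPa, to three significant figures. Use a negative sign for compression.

-298 MPa

Free thermal expansion αLΔT = 11.7e-6 · 2030 · 125 = 2.969 mm.
The walls impose strain ε = −(2.969)/2030 = -1.4625e-03; σ = Eε = 204000 · -1.4625e-03 = -298.3 MPa.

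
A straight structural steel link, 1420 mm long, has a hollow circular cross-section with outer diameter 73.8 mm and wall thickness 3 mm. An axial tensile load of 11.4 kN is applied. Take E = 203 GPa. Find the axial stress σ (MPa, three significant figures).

A = 667.3 mm².
σ = N/A = 11400/667.3 = 17.08 MPa.

17.1 MPa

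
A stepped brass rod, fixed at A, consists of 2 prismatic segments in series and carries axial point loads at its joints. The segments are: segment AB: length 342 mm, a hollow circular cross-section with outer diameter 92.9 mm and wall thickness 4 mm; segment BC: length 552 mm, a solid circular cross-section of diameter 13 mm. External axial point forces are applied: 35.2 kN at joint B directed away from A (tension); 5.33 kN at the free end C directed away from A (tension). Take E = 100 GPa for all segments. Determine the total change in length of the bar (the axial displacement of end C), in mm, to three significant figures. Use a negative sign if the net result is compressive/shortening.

Internal axial forces (sectioning from the free end, tension +): N_BC = 5.33 kN, N_AB = 40.53 kN.
A_AB = 1117 mm².
A_BC = 132.7 mm².
δ_AB = 40530·342/(1117·100000) = 0.1241 mm
δ_BC = 5330·552/(132.7·100000) = 0.2217 mm
δ = Σδ_i = 0.3457 mm.

0.346 mm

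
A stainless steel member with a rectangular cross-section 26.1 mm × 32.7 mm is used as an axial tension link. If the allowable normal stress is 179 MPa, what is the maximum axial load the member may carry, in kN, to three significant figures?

153 kN

A = 853.5 mm².
P_max = σ_allow · A = 179 · 853.5 = 152800 N = 152.8 kN.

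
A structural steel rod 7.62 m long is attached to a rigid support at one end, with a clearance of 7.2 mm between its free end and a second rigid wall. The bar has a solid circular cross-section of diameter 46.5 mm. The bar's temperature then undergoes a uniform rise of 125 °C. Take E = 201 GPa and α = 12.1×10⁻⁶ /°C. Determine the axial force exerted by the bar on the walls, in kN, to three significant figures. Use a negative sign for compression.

Free thermal expansion αLΔT = 12.1e-6 · 7620 · 125 = 11.53 mm.
The walls engage after the gap closes; constrained expansion = 11.53 − 7.2 = 4.325 mm.
The walls impose strain ε = −(4.325)/7620 = -5.6762e-04; σ = Eε = 201000 · -5.6762e-04 = -114.1 MPa.
Wall reaction R = σ·A = -114.1·1698 = -193800 N = -193.8 kN.

-194 kN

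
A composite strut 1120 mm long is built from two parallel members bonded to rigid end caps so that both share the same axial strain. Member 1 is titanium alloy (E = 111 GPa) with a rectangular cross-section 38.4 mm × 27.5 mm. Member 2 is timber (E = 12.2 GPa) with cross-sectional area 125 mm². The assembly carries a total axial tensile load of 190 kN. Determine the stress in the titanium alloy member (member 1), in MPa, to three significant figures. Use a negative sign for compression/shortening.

178 MPa

A_1 = 1056 mm².
Equal strain + equilibrium ⇒ each member carries load in proportion to AE: A₁E₁ = 117200000 N, A₂E₂ = 1525000 N, ΣAE = 118700000 N.
σ₁ = P·E₁/ΣAE = 190000·111000/118700000 = 177.6 MPa.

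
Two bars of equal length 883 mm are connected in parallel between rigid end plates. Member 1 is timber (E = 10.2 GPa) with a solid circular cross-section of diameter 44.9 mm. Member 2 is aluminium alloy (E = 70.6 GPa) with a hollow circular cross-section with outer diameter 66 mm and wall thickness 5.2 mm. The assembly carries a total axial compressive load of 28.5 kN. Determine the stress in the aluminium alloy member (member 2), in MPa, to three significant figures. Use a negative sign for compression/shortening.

A_1 = 1583 mm².
A_2 = 993.2 mm².
Equal strain + equilibrium ⇒ each member carries load in proportion to AE: A₁E₁ = 16150000 N, A₂E₂ = 70120000 N, ΣAE = 86270000 N.
σ₂ = P·E₂/ΣAE = -28500·70600/86270000 = -23.32 MPa.

-23.3 MPa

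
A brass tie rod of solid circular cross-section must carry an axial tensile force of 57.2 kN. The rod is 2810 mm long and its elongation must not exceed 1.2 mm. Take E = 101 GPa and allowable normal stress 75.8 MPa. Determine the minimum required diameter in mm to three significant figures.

Required area A ≥ P/σ_allow = 57200/75.8 = 754.6 mm².
For a solid circular section, d ≥ √(4A/π) = 31 mm.
Elongation limit: A ≥ PL/(Eδ_allow) = 57200·2810/(101000·1.2) = 1326 mm² ⇒ d ≥ 41.09 mm.
The elongation limit governs.

41.1 mm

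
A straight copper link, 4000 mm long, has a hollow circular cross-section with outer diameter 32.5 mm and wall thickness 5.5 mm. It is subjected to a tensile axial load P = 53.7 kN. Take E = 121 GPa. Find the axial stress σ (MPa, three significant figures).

115 MPa

A = 466.5 mm².
σ = N/A = 53700/466.5 = 115.1 MPa.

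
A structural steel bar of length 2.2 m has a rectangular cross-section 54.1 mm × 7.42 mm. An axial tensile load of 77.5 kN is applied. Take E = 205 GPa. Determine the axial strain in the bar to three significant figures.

A = 401.4 mm².
σ = N/A = 193.1 MPa; ε = σ/E = 193.1/205000 = 9.418e-04.

9.42e-04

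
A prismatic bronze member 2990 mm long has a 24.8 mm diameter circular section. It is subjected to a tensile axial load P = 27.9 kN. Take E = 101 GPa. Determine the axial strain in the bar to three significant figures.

A = 483.1 mm².
σ = N/A = 57.76 MPa; ε = σ/E = 57.76/101000 = 5.719e-04.

5.72e-04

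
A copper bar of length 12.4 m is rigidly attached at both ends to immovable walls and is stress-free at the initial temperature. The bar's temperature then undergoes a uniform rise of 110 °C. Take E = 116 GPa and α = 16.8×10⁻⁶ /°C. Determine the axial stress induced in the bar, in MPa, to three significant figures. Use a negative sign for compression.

Free thermal expansion αLΔT = 16.8e-6 · 12400 · 110 = 22.92 mm.
The walls impose strain ε = −(22.92)/12400 = -1.8480e-03; σ = Eε = 116000 · -1.8480e-03 = -214.4 MPa.

-214 MPa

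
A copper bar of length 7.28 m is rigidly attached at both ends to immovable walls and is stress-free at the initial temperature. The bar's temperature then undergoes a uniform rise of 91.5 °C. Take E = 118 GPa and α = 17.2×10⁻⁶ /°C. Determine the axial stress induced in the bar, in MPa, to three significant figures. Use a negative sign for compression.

-186 MPa

Free thermal expansion αLΔT = 17.2e-6 · 7280 · 91.5 = 11.46 mm.
The walls impose strain ε = −(11.46)/7280 = -1.5738e-03; σ = Eε = 118000 · -1.5738e-03 = -185.7 MPa.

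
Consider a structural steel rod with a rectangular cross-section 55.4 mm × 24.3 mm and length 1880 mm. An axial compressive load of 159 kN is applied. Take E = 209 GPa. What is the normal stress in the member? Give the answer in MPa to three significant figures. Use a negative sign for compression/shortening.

-118 MPa

A = 1346 mm².
σ = N/A = -159000/1346 = -118.1 MPa.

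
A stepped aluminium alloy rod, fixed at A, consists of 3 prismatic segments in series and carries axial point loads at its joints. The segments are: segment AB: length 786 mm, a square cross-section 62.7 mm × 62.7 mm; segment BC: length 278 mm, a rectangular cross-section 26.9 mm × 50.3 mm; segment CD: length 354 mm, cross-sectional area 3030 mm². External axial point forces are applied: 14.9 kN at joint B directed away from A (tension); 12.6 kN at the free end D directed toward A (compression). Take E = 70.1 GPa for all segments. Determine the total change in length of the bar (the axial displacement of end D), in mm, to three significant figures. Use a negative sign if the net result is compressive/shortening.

-0.0514 mm

Internal axial forces (sectioning from the free end, tension +): N_CD = -12.6 kN, N_BC = -12.6 kN, N_AB = 2.3 kN.
A_AB = 3931 mm².
A_BC = 1353 mm².
δ_AB = 2300·786/(3931·70100) = 0.00656 mm
δ_BC = -12600·278/(1353·70100) = -0.03693 mm
δ_CD = -12600·354/(3030·70100) = -0.021 mm
δ = Σδ_i = -0.05137 mm.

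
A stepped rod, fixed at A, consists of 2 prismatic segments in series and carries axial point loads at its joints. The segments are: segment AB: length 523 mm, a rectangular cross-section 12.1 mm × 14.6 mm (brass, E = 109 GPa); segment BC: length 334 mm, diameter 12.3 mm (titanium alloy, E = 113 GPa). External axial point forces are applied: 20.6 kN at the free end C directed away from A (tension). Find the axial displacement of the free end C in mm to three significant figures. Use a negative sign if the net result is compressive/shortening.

1.07 mm

Internal axial forces (sectioning from the free end, tension +): N_BC = 20.6 kN, N_AB = 20.6 kN.
A_AB = 176.7 mm².
A_BC = 118.8 mm².
δ_AB = 20600·523/(176.7·109000) = 0.5595 mm
δ_BC = 20600·334/(118.8·113000) = 0.5124 mm
δ = Σδ_i = 1.072 mm.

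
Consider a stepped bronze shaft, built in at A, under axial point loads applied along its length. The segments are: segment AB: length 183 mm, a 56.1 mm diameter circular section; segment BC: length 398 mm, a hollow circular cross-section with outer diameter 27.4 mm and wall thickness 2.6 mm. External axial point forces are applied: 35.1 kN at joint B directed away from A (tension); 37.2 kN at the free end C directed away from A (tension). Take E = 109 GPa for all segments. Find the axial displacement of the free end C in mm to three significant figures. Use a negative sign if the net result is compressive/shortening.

0.720 mm

Internal axial forces (sectioning from the free end, tension +): N_BC = 37.2 kN, N_AB = 72.3 kN.
A_AB = 2472 mm².
A_BC = 202.6 mm².
δ_AB = 72300·183/(2472·109000) = 0.04911 mm
δ_BC = 37200·398/(202.6·109000) = 0.6705 mm
δ = Σδ_i = 0.7196 mm.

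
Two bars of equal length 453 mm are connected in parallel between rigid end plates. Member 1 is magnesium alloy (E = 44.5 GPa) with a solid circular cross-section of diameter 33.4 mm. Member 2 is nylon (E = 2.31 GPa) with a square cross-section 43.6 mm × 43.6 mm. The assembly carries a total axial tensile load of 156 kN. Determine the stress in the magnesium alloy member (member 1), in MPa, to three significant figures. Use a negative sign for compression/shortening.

A_1 = 876.2 mm².
A_2 = 1901 mm².
Equal strain + equilibrium ⇒ each member carries load in proportion to AE: A₁E₁ = 38990000 N, A₂E₂ = 4391000 N, ΣAE = 43380000 N.
σ₁ = P·E₁/ΣAE = 156000·44500/43380000 = 160 MPa.

160 MPa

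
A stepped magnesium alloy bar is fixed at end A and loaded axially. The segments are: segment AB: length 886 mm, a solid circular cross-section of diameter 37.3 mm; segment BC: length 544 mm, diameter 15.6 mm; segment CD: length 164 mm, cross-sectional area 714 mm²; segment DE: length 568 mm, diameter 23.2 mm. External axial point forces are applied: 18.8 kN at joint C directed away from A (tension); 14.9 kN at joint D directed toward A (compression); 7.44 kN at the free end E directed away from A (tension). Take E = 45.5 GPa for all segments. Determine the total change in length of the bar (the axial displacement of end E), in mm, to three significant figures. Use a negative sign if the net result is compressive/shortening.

Internal axial forces (sectioning from the free end, tension +): N_DE = 7.44 kN, N_CD = -7.46 kN, N_BC = 11.34 kN, N_AB = 11.34 kN.
A_AB = 1093 mm².
A_BC = 191.1 mm².
A_DE = 422.7 mm².
δ_AB = 11340·886/(1093·45500) = 0.2021 mm
δ_BC = 11340·544/(191.1·45500) = 0.7094 mm
δ_CD = -7460·164/(714·45500) = -0.03766 mm
δ_DE = 7440·568/(422.7·45500) = 0.2197 mm
δ = Σδ_i = 1.093 mm.

1.09 mm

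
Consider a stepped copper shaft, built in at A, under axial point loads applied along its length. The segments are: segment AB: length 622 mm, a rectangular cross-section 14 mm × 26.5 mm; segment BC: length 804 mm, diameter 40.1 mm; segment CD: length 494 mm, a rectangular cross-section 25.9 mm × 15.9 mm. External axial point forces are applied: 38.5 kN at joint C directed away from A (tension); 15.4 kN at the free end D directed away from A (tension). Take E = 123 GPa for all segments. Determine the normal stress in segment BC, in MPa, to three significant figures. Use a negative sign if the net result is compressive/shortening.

Internal axial forces (sectioning from the free end, tension +): N_CD = 15.4 kN, N_BC = 53.9 kN, N_AB = 53.9 kN.
A_BC = 1263 mm².
σ_BC = N_BC/A_BC = 53900/1263 = 42.68 MPa.

42.7 MPa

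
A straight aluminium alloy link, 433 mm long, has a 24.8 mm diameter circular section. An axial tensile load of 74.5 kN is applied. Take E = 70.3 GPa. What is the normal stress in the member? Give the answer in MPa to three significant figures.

154 MPa

A = 483.1 mm².
σ = N/A = 74500/483.1 = 154.2 MPa.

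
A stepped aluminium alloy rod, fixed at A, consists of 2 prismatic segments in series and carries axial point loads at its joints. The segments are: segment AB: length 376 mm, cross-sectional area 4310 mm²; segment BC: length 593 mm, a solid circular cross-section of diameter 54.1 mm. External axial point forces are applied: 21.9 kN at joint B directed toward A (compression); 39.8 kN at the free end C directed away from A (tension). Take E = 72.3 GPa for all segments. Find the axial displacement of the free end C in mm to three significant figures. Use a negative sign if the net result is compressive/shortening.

Internal axial forces (sectioning from the free end, tension +): N_BC = 39.8 kN, N_AB = 17.9 kN.
A_BC = 2299 mm².
δ_AB = 17900·376/(4310·72300) = 0.0216 mm
δ_BC = 39800·593/(2299·72300) = 0.142 mm
δ = Σδ_i = 0.1636 mm.

0.164 mm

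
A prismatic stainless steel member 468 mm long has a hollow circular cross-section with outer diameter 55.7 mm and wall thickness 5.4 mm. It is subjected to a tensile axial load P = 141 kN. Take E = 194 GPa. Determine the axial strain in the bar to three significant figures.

A = 853.3 mm².
σ = N/A = 165.2 MPa; ε = σ/E = 165.2/194000 = 8.517e-04.

8.52e-04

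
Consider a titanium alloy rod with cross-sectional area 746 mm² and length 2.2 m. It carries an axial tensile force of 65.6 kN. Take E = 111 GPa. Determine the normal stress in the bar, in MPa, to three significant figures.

87.9 MPa

σ = N/A = 65600/746 = 87.94 MPa.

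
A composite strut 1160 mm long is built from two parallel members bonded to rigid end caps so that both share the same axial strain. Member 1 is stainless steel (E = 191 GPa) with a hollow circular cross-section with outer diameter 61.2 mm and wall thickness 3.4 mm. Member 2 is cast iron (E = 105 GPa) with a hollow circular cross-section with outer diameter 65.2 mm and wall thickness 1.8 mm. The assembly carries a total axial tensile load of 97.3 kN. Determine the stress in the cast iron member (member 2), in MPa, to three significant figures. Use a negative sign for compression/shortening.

A_1 = 617.4 mm².
A_2 = 358.5 mm².
Equal strain + equilibrium ⇒ each member carries load in proportion to AE: A₁E₁ = 117900000 N, A₂E₂ = 37640000 N, ΣAE = 155600000 N.
σ₂ = P·E₂/ΣAE = 97300·105000/155600000 = 65.67 MPa.

65.7 MPa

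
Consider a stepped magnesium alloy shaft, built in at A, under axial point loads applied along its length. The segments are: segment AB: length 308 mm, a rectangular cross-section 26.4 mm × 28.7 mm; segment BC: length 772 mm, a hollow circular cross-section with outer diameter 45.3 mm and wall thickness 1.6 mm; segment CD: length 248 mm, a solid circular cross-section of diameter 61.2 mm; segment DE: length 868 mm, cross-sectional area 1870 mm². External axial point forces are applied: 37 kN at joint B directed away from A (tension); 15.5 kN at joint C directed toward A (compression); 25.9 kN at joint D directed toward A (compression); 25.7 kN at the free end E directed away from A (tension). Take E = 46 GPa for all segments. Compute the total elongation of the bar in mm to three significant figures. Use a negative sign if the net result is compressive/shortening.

-0.752 mm

Internal axial forces (sectioning from the free end, tension +): N_DE = 25.7 kN, N_CD = -0.2 kN, N_BC = -15.7 kN, N_AB = 21.3 kN.
A_AB = 757.7 mm².
A_BC = 219.7 mm².
A_CD = 2942 mm².
δ_AB = 21300·308/(757.7·46000) = 0.1882 mm
δ_BC = -15700·772/(219.7·46000) = -1.2 mm
δ_CD = -200·248/(2942·46000) = -0.0003665 mm
δ_DE = 25700·868/(1870·46000) = 0.2593 mm
δ = Σδ_i = -0.7523 mm.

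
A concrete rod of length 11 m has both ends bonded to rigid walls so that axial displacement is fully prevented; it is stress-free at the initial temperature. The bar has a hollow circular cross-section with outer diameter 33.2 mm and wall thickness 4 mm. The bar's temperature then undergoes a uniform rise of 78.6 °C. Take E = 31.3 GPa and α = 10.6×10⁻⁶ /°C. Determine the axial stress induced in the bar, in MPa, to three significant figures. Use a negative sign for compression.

-26.1 MPa

Free thermal expansion αLΔT = 10.6e-6 · 11000 · 78.6 = 9.165 mm.
The walls impose strain ε = −(9.165)/11000 = -8.3316e-04; σ = Eε = 31300 · -8.3316e-04 = -26.08 MPa.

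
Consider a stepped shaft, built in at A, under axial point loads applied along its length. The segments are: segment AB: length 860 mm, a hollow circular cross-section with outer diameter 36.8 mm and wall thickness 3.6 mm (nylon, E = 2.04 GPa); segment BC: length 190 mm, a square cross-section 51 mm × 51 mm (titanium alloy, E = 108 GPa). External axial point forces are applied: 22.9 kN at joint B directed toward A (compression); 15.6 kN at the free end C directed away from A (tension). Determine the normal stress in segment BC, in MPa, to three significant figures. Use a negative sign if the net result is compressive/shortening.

6.00 MPa

Internal axial forces (sectioning from the free end, tension +): N_BC = 15.6 kN, N_AB = -7.3 kN.
A_BC = 2601 mm².
σ_BC = N_BC/A_BC = 15600/2601 = 5.998 MPa.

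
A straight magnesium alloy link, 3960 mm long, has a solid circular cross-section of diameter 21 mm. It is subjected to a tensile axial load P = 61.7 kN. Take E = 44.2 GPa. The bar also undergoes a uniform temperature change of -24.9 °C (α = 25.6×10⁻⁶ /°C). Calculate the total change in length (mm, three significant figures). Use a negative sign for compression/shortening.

A = 346.4 mm².
δ_mech = NL/(AE) = 61700·3960/(346.4·44200) = 15.96 mm.
δ_thermal = αLΔT = 25.6e-6·3960·-24.9 = -2.524 mm.
δ = δ_mech + δ_thermal = 13.44 mm.

13.4 mm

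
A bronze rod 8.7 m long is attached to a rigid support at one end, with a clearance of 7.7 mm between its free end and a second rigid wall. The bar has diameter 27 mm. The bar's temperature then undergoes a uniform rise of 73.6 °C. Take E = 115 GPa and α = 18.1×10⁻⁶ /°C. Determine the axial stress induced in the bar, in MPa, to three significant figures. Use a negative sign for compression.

-51.4 MPa

Free thermal expansion αLΔT = 18.1e-6 · 8700 · 73.6 = 11.59 mm.
The walls engage after the gap closes; constrained expansion = 11.59 − 7.7 = 3.89 mm.
The walls impose strain ε = −(3.89)/8700 = -4.4710e-04; σ = Eε = 115000 · -4.4710e-04 = -51.42 MPa.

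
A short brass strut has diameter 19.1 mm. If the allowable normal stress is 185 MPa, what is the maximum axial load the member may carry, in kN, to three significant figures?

53.0 kN

A = 286.5 mm².
P_max = σ_allow · A = 185 · 286.5 = 53010 N = 53.01 kN.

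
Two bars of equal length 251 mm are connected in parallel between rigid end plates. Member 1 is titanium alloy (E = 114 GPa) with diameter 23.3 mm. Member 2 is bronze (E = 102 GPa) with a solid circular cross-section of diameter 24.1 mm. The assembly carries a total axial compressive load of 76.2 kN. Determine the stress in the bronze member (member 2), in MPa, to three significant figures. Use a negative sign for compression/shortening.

A_1 = 426.4 mm².
A_2 = 456.2 mm².
Equal strain + equilibrium ⇒ each member carries load in proportion to AE: A₁E₁ = 48610000 N, A₂E₂ = 46530000 N, ΣAE = 95140000 N.
σ₂ = P·E₂/ΣAE = -76200·102000/95140000 = -81.7 MPa.

-81.7 MPa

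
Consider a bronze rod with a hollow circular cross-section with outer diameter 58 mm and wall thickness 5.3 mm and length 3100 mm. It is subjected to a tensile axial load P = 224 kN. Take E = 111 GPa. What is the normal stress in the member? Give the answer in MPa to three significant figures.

255 MPa

A = 877.5 mm².
σ = N/A = 224000/877.5 = 255.3 MPa.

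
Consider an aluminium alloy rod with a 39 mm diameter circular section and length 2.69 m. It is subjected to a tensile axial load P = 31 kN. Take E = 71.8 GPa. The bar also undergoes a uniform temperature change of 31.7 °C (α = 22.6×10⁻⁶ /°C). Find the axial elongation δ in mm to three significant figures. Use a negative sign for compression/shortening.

2.90 mm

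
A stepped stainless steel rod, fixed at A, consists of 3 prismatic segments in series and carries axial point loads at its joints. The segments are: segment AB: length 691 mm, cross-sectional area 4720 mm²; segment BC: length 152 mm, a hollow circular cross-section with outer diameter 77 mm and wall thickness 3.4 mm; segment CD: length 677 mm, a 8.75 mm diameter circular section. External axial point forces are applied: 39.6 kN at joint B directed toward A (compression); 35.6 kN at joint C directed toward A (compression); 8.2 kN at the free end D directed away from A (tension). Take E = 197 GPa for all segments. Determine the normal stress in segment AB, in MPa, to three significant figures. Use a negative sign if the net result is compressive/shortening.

Internal axial forces (sectioning from the free end, tension +): N_CD = 8.2 kN, N_BC = -27.4 kN, N_AB = -67 kN.
σ_AB = N_AB/A_AB = -67000/4720 = -14.19 MPa.

-14.2 MPa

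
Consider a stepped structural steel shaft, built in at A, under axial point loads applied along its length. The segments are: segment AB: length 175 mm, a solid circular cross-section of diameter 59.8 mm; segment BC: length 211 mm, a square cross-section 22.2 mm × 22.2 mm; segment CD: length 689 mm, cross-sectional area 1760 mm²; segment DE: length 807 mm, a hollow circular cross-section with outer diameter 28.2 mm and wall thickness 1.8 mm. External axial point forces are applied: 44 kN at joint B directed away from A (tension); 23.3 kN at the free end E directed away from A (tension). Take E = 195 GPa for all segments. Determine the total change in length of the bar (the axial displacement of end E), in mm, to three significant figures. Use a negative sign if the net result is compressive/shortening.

Internal axial forces (sectioning from the free end, tension +): N_DE = 23.3 kN, N_CD = 23.3 kN, N_BC = 23.3 kN, N_AB = 67.3 kN.
A_AB = 2809 mm².
A_BC = 492.8 mm².
A_DE = 149.3 mm².
δ_AB = 67300·175/(2809·195000) = 0.0215 mm
δ_BC = 23300·211/(492.8·195000) = 0.05116 mm
δ_CD = 23300·689/(1760·195000) = 0.04678 mm
δ_DE = 23300·807/(149.3·195000) = 0.6459 mm
δ = Σδ_i = 0.7653 mm.

0.765 mm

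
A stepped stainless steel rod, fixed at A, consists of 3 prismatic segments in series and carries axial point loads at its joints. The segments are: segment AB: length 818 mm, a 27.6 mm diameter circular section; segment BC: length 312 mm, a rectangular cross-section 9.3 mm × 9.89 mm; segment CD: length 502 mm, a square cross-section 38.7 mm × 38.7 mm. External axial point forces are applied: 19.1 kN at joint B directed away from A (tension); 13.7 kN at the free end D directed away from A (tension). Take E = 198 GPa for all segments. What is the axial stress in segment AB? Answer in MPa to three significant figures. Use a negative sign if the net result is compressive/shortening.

54.8 MPa

Internal axial forces (sectioning from the free end, tension +): N_CD = 13.7 kN, N_BC = 13.7 kN, N_AB = 32.8 kN.
A_AB = 598.3 mm².
σ_AB = N_AB/A_AB = 32800/598.3 = 54.82 MPa.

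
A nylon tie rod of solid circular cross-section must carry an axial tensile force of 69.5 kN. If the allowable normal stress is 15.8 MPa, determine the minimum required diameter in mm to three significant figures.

74.8 mm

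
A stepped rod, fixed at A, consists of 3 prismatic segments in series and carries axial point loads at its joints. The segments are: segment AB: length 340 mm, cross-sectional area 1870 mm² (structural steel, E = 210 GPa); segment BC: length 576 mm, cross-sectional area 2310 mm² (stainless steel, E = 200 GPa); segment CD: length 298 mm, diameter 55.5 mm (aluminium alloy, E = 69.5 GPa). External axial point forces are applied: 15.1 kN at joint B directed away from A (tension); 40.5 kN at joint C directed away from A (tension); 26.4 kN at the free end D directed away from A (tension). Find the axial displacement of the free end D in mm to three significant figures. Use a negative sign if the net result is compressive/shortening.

0.201 mm

Internal axial forces (sectioning from the free end, tension +): N_CD = 26.4 kN, N_BC = 66.9 kN, N_AB = 82 kN.
A_CD = 2419 mm².
δ_AB = 82000·340/(1870·210000) = 0.071 mm
δ_BC = 66900·576/(2310·200000) = 0.08341 mm
δ_CD = 26400·298/(2419·69500) = 0.04679 mm
δ = Σδ_i = 0.2012 mm.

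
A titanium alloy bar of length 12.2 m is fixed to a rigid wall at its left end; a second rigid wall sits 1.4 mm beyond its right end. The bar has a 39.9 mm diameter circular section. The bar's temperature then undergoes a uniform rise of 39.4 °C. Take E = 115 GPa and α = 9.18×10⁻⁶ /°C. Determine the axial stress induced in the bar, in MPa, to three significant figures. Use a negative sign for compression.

Free thermal expansion αLΔT = 9.18e-6 · 12200 · 39.4 = 4.413 mm.
The walls engage after the gap closes; constrained expansion = 4.413 − 1.4 = 3.013 mm.
The walls impose strain ε = −(3.013)/12200 = -2.4694e-04; σ = Eε = 115000 · -2.4694e-04 = -28.4 MPa.

-28.4 MPa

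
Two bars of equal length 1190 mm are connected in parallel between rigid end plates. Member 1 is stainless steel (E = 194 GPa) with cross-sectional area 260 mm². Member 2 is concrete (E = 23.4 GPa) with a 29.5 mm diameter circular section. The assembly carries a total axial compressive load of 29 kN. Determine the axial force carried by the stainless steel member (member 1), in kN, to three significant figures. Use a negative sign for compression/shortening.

-22.0 kN

A_2 = 683.5 mm².
Equal strain + equilibrium ⇒ each member carries load in proportion to AE: A₁E₁ = 50440000 N, A₂E₂ = 15990000 N, ΣAE = 66430000 N.
F₁ = P·A₁E₁/ΣAE = -29000·50440000/66430000 = -22020 N.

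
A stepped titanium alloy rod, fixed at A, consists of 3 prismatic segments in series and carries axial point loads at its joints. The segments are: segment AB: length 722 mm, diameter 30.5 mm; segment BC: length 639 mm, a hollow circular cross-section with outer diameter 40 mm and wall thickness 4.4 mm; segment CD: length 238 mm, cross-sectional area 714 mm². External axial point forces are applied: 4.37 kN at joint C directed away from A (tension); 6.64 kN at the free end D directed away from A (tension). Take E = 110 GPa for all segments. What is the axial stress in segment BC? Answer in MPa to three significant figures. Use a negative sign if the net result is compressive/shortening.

Internal axial forces (sectioning from the free end, tension +): N_CD = 6.64 kN, N_BC = 11.01 kN, N_AB = 11.01 kN.
A_BC = 492.1 mm².
σ_BC = N_BC/A_BC = 11010/492.1 = 22.37 MPa.

22.4 MPa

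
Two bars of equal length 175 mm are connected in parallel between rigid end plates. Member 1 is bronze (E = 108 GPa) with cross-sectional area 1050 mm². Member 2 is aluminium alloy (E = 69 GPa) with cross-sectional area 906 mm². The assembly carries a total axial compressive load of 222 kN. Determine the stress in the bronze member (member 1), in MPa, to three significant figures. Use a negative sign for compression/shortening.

-136 MPa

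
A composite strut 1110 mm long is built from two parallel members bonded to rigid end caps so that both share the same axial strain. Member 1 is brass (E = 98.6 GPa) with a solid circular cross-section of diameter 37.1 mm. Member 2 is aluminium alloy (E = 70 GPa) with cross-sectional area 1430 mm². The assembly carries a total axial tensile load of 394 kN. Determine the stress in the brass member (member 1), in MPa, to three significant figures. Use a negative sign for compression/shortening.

188 MPa

A_1 = 1081 mm².
Equal strain + equilibrium ⇒ each member carries load in proportion to AE: A₁E₁ = 106600000 N, A₂E₂ = 100100000 N, ΣAE = 206700000 N.
σ₁ = P·E₁/ΣAE = 394000·98600/206700000 = 188 MPa.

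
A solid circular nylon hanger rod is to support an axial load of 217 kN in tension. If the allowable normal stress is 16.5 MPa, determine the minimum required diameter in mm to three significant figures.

129 mm

Required area A ≥ P/σ_allow = 217000/16.5 = 13150 mm².
For a solid circular section, d ≥ √(4A/π) = 129.4 mm.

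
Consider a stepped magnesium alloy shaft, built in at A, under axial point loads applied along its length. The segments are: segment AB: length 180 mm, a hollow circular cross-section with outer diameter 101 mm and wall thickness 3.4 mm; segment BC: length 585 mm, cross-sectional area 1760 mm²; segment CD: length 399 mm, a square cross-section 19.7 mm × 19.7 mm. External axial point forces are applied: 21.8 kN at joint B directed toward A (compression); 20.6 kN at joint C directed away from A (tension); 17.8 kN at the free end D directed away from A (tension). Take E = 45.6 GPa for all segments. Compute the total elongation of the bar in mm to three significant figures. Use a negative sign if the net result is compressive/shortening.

0.744 mm

Internal axial forces (sectioning from the free end, tension +): N_CD = 17.8 kN, N_BC = 38.4 kN, N_AB = 16.6 kN.
A_AB = 1043 mm².
A_CD = 388.1 mm².
δ_AB = 16600·180/(1043·45600) = 0.06285 mm
δ_BC = 38400·585/(1760·45600) = 0.2799 mm
δ_CD = 17800·399/(388.1·45600) = 0.4013 mm
δ = Σδ_i = 0.7441 mm.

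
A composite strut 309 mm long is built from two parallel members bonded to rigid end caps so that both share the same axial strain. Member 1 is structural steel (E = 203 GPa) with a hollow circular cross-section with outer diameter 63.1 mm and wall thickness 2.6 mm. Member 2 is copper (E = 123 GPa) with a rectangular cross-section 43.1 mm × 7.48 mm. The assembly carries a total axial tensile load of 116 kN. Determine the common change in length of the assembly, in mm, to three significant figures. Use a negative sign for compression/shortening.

A_1 = 494.2 mm².
A_2 = 322.4 mm².
Equal strain + equilibrium ⇒ each member carries load in proportion to AE: A₁E₁ = 100300000 N, A₂E₂ = 39650000 N, ΣAE = 140000000 N.
δ = PL/ΣAE = 116000·309/140000000 = 0.2561 mm.

0.256 mm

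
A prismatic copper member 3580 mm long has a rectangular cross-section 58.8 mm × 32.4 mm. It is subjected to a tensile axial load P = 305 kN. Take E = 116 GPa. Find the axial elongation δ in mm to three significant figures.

A = 1905 mm².
δ_mech = NL/(AE) = 305000·3580/(1905·116000) = 4.941 mm.

4.94 mm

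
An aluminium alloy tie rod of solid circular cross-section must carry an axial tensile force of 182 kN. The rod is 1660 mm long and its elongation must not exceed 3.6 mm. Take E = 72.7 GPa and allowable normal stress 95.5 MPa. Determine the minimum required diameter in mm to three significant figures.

Required area A ≥ P/σ_allow = 182000/95.5 = 1906 mm².
For a solid circular section, d ≥ √(4A/π) = 49.26 mm.
Elongation limit: A ≥ PL/(Eδ_allow) = 182000·1660/(72700·3.6) = 1154 mm² ⇒ d ≥ 38.34 mm.
The stress limit governs.

49.3 mm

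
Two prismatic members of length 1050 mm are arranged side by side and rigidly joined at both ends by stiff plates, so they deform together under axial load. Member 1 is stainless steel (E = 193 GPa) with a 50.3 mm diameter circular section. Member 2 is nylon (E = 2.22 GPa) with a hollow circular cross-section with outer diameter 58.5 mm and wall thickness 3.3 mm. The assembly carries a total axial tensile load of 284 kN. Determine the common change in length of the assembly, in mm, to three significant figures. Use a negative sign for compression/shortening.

A_1 = 1987 mm².
A_2 = 572.3 mm².
Equal strain + equilibrium ⇒ each member carries load in proportion to AE: A₁E₁ = 383500000 N, A₂E₂ = 1270000 N, ΣAE = 384800000 N.
δ = PL/ΣAE = 284000·1050/384800000 = 0.775 mm.

0.775 mm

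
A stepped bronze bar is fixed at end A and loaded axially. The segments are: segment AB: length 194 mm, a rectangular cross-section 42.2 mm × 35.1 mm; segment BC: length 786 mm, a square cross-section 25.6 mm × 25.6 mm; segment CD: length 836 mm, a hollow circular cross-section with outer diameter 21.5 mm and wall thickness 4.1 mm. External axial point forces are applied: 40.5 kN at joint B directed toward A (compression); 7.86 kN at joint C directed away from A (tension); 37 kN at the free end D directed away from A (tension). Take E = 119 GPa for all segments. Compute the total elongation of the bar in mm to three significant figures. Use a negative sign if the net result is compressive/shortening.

1.62 mm

Internal axial forces (sectioning from the free end, tension +): N_CD = 37 kN, N_BC = 44.86 kN, N_AB = 4.36 kN.
A_AB = 1481 mm².
A_BC = 655.4 mm².
A_CD = 224.1 mm².
δ_AB = 4360·194/(1481·119000) = 0.004799 mm
δ_BC = 44860·786/(655.4·119000) = 0.4521 mm
δ_CD = 37000·836/(224.1·119000) = 1.16 mm
δ = Σδ_i = 1.617 mm.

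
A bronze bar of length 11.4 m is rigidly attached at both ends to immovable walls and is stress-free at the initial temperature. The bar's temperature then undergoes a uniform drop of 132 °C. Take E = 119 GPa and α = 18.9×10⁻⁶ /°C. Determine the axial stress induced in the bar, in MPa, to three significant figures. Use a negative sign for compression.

Free thermal expansion αLΔT = 18.9e-6 · 11400 · -132 = -28.44 mm.
The walls impose strain ε = −(-28.44)/11400 = 2.4948e-03; σ = Eε = 119000 · 2.4948e-03 = 296.9 MPa.

297 MPa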